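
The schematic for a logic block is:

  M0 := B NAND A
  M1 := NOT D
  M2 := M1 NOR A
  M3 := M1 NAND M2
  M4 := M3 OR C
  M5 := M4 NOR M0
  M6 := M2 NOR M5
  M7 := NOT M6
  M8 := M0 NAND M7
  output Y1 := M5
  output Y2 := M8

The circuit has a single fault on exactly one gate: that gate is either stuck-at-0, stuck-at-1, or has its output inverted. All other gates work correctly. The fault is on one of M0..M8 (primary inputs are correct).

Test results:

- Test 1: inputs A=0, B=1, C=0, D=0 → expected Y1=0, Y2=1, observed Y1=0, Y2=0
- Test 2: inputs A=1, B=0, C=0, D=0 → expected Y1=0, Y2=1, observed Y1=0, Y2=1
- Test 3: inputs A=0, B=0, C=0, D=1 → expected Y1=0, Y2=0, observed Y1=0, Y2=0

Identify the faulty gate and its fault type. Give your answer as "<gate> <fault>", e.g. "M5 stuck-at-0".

M1 stuck-at-0

Fault-free values for test 1 (A=0, B=1, C=0, D=0): M0=1, M1=1, M2=0, M3=1, M4=1, M5=0, M6=1, M7=0, M8=1, giving Y1=0, Y2=1. Observed Y1=0, Y2=0.
Test 1: faults giving observed Y1=0, Y2=0 are {M1 stuck-at-0, M1 inverted output, M2 stuck-at-1, M2 inverted output, M6 stuck-at-0, M6 inverted output, M7 stuck-at-1, M7 inverted output, M8 stuck-at-0, M8 inverted output}.
Test 2 (A=1, B=0, C=0, D=0): fault-free M0=1, M1=1, M2=0, M3=1, M4=1, M5=0, M6=1, M7=0, M8=1 → Y1=0, Y2=1; observed Y1=0, Y2=1. Eliminates M2 stuck-at-1, M2 inverted output, M6 stuck-at-0, M6 inverted output, M7 stuck-at-1, M7 inverted output, M8 stuck-at-0, M8 inverted output.
Test 3 (A=0, B=0, C=0, D=1): fault-free M0=1, M1=0, M2=1, M3=1, M4=1, M5=0, M6=0, M7=1, M8=0 → Y1=0, Y2=0; observed Y1=0, Y2=0. Eliminates M1 inverted output.
Only M1 stuck-at-0 is consistent with every test.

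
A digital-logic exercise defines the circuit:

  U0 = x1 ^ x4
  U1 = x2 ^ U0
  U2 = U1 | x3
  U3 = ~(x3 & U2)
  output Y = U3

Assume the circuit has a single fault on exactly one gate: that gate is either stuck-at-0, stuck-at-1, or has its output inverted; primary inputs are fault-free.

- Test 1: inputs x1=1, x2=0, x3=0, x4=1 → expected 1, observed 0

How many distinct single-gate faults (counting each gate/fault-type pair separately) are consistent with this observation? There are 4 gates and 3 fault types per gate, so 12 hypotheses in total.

2

Fault-free: U0=0, U1=0, U2=0, U3=1 → 1. Observed 0.
  U0 stuck-at-0: output 1 ✗
  U0 stuck-at-1: output 1 ✗
  U0 inverted output: output 1 ✗
  U1 stuck-at-0: output 1 ✗
  U1 stuck-at-1: output 1 ✗
  U1 inverted output: output 1 ✗
  U2 stuck-at-0: output 1 ✗
  U2 stuck-at-1: output 1 ✗
  U2 inverted output: output 1 ✗
  U3 stuck-at-0: output 0 ✓
  U3 stuck-at-1: output 1 ✗
  U3 inverted output: output 0 ✓
Consistent faults: {U3 stuck-at-0, U3 inverted output} — 2 in all.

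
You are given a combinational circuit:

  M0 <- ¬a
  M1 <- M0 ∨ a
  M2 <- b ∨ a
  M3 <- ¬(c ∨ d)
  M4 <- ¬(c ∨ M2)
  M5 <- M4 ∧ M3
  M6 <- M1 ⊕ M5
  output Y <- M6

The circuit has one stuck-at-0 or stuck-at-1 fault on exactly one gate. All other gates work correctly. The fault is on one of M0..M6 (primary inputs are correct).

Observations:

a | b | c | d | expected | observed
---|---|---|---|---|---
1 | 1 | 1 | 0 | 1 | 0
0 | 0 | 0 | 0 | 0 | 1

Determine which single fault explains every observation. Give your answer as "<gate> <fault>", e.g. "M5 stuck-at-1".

M1 stuck-at-0

Fault-free values for test 1 (a=1, b=1, c=1, d=0): M0=0, M1=1, M2=1, M3=0, M4=0, M5=0, M6=1, giving Y=1. Observed 0.
Test 1: faults giving observed 0 are {M1 stuck-at-0, M5 stuck-at-1, M6 stuck-at-0}.
Test 2 (a=0, b=0, c=0, d=0): fault-free M0=1, M1=1, M2=0, M3=1, M4=1, M5=1, M6=0 → 0; observed 1. Eliminates M5 stuck-at-1, M6 stuck-at-0.
Only M1 stuck-at-0 is consistent with every test.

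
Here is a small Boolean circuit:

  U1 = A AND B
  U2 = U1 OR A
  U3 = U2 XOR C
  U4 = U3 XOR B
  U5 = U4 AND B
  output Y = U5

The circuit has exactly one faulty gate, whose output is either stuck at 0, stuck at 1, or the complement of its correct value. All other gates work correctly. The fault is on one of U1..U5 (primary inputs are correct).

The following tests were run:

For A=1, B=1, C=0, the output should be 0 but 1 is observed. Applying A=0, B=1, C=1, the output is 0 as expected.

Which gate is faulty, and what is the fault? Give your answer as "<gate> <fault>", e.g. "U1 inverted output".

U2 stuck-at-0

Fault-free values for test 1 (A=1, B=1, C=0): U1=1, U2=1, U3=1, U4=0, U5=0, giving Y=0. Observed 1.
Test 1: faults giving observed 1 are {U2 stuck-at-0, U2 inverted output, U3 stuck-at-0, U3 inverted output, U4 stuck-at-1, U4 inverted output, U5 stuck-at-1, U5 inverted output}.
Test 2 (A=0, B=1, C=1): fault-free U1=0, U2=0, U3=1, U4=0, U5=0 → 0; observed 0. Eliminates U2 inverted output, U3 stuck-at-0, U3 inverted output, U4 stuck-at-1, U4 inverted output, U5 stuck-at-1, U5 inverted output.
Only U2 stuck-at-0 is consistent with every test.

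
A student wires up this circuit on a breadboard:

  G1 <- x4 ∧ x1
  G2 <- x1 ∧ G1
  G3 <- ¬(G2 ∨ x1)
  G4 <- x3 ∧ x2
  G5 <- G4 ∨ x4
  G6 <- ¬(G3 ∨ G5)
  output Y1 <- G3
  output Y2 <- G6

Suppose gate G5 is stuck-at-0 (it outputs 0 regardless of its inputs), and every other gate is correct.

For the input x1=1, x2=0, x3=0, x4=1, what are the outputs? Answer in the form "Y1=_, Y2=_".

Propagate with G5 forced: G1=1, G2=1, G3=0, G4=0, G5=0 [stuck-at-0], G6=1.
So the outputs are Y1=0, Y2=1. (Without the fault they would be Y1=0, Y2=0.)

Y1=0, Y2=1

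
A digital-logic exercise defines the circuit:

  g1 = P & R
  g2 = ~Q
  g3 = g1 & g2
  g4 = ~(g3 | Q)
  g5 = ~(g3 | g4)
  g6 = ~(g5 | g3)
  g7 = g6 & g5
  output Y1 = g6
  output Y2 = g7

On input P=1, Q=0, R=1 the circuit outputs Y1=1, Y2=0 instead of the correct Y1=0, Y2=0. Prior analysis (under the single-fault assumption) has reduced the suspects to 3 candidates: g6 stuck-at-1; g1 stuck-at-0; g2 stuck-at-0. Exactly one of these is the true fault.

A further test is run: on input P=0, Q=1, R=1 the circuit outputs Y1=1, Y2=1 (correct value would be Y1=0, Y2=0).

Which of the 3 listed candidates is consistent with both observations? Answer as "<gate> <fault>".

g6 stuck-at-1

Evaluate each candidate on input P=0, Q=1, R=1:
  g6 stuck-at-1: g1=0, g2=0, g3=0, g4=0, g5=1, g6=1 [stuck-at-1], g7=1 → Y1=1, Y2=1 — matches
  g1 stuck-at-0: g1=0 [stuck-at-0], g2=0, g3=0, g4=0, g5=1, g6=0, g7=0 → Y1=0, Y2=0 — eliminated
  g2 stuck-at-0: g1=0, g2=0 [stuck-at-0], g3=0, g4=0, g5=1, g6=0, g7=0 → Y1=0, Y2=0 — eliminated
Only g6 stuck-at-1 reproduces the observed Y1=1, Y2=1.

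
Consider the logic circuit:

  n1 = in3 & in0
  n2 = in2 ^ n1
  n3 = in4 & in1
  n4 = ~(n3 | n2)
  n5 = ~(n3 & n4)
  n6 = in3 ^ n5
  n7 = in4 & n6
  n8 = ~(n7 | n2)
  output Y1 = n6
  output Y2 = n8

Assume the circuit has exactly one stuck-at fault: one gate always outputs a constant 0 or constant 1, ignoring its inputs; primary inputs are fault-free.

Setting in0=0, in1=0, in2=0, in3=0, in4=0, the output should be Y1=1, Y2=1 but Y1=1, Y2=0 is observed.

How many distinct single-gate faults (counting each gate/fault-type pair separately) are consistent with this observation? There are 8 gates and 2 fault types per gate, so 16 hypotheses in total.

4

Fault-free: n1=0, n2=0, n3=0, n4=1, n5=1, n6=1, n7=0, n8=1 → Y1=1, Y2=1. Observed Y1=1, Y2=0.
  n1: stuck-at-1 ✓; others ✗
  n2: stuck-at-1 ✓; others ✗
  n3: none of the 2 fault types match ✗
  n4: none of the 2 fault types match ✗
  n5: none of the 2 fault types match ✗
  n6: none of the 2 fault types match ✗
  n7: stuck-at-1 ✓; others ✗
  n8: stuck-at-0 ✓; others ✗
Consistent faults: {n1 stuck-at-1, n2 stuck-at-1, n7 stuck-at-1, n8 stuck-at-0} — 4 in all.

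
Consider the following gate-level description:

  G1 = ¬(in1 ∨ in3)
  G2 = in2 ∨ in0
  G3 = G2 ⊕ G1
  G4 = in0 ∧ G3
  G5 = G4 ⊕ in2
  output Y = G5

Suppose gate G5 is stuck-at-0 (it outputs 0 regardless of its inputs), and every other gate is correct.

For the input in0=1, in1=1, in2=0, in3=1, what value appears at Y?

Propagate with G5 forced: G1=0, G2=1, G3=1, G4=1, G5=0 [stuck-at-0].
So Y = 0. (Without the fault it would be 1.)

0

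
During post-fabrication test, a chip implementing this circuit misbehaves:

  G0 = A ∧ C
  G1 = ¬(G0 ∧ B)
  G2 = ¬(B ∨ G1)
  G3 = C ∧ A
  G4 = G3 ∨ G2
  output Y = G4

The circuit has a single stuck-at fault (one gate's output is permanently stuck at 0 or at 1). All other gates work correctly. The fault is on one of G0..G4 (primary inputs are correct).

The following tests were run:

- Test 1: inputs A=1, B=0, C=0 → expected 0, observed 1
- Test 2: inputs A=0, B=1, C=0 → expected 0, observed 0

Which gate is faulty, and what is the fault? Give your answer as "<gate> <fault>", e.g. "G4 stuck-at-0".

Fault-free values for test 1 (A=1, B=0, C=0): G0=0, G1=1, G2=0, G3=0, G4=0, giving Y=0. Observed 1.
Test 1: faults giving observed 1 are {G1 stuck-at-0, G2 stuck-at-1, G3 stuck-at-1, G4 stuck-at-1}.
Test 2 (A=0, B=1, C=0): fault-free G0=0, G1=1, G2=0, G3=0, G4=0 → 0; observed 0. Eliminates G2 stuck-at-1, G3 stuck-at-1, G4 stuck-at-1.
Only G1 stuck-at-0 is consistent with every test.

G1 stuck-at-0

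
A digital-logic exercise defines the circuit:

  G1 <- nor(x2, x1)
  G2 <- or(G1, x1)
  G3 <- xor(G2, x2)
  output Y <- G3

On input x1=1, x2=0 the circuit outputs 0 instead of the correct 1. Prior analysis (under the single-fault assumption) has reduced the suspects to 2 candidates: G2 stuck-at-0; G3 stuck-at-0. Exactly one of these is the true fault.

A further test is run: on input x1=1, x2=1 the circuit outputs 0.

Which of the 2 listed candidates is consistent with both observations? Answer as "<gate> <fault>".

G3 stuck-at-0

Evaluate each candidate on input x1=1, x2=1:
  G2 stuck-at-0: G1=0, G2=0 [stuck-at-0], G3=1 → 1 — eliminated
  G3 stuck-at-0: G1=0, G2=1, G3=0 [stuck-at-0] → 0 — matches
Only G3 stuck-at-0 reproduces the observed 0.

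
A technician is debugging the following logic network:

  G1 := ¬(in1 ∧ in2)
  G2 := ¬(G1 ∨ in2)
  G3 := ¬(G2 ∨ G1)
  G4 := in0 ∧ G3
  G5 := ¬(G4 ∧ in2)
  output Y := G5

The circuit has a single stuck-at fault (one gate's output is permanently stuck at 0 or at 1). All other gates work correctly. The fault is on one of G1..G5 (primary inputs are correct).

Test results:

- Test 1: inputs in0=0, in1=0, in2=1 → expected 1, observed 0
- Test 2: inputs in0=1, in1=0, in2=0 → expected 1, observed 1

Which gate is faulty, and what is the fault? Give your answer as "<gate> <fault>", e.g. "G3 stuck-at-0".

Fault-free values for test 1 (in0=0, in1=0, in2=1): G1=1, G2=0, G3=0, G4=0, G5=1, giving Y=1. Observed 0.
Test 1: faults giving observed 0 are {G4 stuck-at-1, G5 stuck-at-0}.
Test 2 (in0=1, in1=0, in2=0): fault-free G1=1, G2=0, G3=0, G4=0, G5=1 → 1; observed 1. Eliminates G5 stuck-at-0.
Only G4 stuck-at-1 is consistent with every test.

G4 stuck-at-1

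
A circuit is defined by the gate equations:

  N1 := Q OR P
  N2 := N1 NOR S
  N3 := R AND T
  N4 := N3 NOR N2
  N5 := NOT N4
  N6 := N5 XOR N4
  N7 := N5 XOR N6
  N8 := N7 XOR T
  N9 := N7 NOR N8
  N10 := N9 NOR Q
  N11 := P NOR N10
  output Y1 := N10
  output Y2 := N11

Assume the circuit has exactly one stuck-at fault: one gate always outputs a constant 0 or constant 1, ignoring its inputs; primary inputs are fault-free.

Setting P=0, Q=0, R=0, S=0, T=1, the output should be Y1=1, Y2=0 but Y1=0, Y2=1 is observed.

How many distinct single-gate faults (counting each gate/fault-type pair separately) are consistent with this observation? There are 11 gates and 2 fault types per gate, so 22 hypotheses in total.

3

Fault-free: N1=0, N2=1, N3=0, N4=0, N5=1, N6=1, N7=0, N8=1, N9=0, N10=1, N11=0 → Y1=1, Y2=0. Observed Y1=0, Y2=1.
  N1: none of the 2 fault types match ✗
  N2: none of the 2 fault types match ✗
  N3: none of the 2 fault types match ✗
  N4: none of the 2 fault types match ✗
  N5: none of the 2 fault types match ✗
  N6: none of the 2 fault types match ✗
  N7: none of the 2 fault types match ✗
  N8: stuck-at-0 ✓; others ✗
  N9: stuck-at-1 ✓; others ✗
  N10: stuck-at-0 ✓; others ✗
  N11: none of the 2 fault types match ✗
Consistent faults: {N8 stuck-at-0, N9 stuck-at-1, N10 stuck-at-0} — 3 in all.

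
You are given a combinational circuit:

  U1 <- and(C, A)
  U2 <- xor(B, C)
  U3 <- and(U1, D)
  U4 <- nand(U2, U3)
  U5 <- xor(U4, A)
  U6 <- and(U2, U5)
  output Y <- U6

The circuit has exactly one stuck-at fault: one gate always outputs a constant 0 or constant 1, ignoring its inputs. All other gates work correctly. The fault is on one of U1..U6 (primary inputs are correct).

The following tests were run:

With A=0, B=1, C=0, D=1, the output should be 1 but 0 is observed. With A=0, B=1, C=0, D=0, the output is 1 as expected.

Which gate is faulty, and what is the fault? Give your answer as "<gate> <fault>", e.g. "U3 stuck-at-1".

U1 stuck-at-1

Fault-free values for test 1 (A=0, B=1, C=0, D=1): U1=0, U2=1, U3=0, U4=1, U5=1, U6=1, giving Y=1. Observed 0.
Test 1: faults giving observed 0 are {U1 stuck-at-1, U2 stuck-at-0, U3 stuck-at-1, U4 stuck-at-0, U5 stuck-at-0, U6 stuck-at-0}.
Test 2 (A=0, B=1, C=0, D=0): fault-free U1=0, U2=1, U3=0, U4=1, U5=1, U6=1 → 1; observed 1. Eliminates U2 stuck-at-0, U3 stuck-at-1, U4 stuck-at-0, U5 stuck-at-0, U6 stuck-at-0.
Only U1 stuck-at-1 is consistent with every test.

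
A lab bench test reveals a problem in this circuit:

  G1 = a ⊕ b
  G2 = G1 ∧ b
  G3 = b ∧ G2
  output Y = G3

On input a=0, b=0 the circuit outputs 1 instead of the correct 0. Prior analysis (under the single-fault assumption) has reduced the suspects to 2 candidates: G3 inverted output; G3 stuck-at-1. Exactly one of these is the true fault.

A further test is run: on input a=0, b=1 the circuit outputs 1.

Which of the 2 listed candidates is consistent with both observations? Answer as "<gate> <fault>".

Evaluate each candidate on input a=0, b=1:
  G3 inverted output: G1=1, G2=1, G3=0 [inverted output] → 0 — eliminated
  G3 stuck-at-1: G1=1, G2=1, G3=1 [stuck-at-1] → 1 — matches
Only G3 stuck-at-1 reproduces the observed 1.

G3 stuck-at-1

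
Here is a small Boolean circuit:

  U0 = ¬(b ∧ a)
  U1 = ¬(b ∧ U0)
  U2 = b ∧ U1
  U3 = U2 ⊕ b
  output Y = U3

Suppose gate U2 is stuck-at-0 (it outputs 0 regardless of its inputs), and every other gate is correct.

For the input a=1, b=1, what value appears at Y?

Propagate with U2 forced: U0=0, U1=1, U2=0 [stuck-at-0], U3=1.
So Y = 1. (Without the fault it would be 0.)

1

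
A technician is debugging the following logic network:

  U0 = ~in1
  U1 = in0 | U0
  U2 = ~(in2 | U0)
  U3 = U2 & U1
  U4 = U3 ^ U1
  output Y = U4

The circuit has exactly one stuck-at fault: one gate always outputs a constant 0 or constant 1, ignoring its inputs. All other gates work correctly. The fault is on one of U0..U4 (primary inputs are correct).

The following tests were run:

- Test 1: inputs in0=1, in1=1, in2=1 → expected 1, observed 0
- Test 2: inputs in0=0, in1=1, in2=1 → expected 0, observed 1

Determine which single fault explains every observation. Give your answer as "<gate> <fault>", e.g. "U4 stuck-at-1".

U3 stuck-at-1

Fault-free values for test 1 (in0=1, in1=1, in2=1): U0=0, U1=1, U2=0, U3=0, U4=1, giving Y=1. Observed 0.
Test 1: faults giving observed 0 are {U1 stuck-at-0, U2 stuck-at-1, U3 stuck-at-1, U4 stuck-at-0}.
Test 2 (in0=0, in1=1, in2=1): fault-free U0=0, U1=0, U2=0, U3=0, U4=0 → 0; observed 1. Eliminates U1 stuck-at-0, U2 stuck-at-1, U4 stuck-at-0.
Only U3 stuck-at-1 is consistent with every test.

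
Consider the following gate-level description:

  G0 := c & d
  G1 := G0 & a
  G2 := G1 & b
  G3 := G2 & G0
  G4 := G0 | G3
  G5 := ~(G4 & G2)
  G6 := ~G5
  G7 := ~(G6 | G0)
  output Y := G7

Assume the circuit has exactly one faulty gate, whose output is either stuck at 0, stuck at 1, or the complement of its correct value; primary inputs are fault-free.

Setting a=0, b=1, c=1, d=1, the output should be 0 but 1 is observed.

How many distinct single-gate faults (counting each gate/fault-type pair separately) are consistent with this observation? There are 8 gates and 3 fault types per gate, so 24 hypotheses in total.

Fault-free: G0=1, G1=0, G2=0, G3=0, G4=1, G5=1, G6=0, G7=0 → 0. Observed 1.
  G0: stuck-at-0, inverted output ✓; others ✗
  G1: none of the 3 fault types match ✗
  G2: none of the 3 fault types match ✗
  G3: none of the 3 fault types match ✗
  G4: none of the 3 fault types match ✗
  G5: none of the 3 fault types match ✗
  G6: none of the 3 fault types match ✗
  G7: stuck-at-1, inverted output ✓; others ✗
Consistent faults: {G0 stuck-at-0, G0 inverted output, G7 stuck-at-1, G7 inverted output} — 4 in all.

4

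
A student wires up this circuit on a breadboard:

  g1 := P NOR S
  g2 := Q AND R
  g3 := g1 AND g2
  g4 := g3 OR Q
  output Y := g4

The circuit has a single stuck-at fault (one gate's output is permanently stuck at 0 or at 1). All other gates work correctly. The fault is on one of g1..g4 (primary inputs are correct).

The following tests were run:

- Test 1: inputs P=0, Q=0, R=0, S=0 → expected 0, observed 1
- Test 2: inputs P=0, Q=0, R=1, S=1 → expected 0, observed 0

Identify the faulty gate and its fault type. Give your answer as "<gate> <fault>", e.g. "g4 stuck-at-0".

g2 stuck-at-1

Fault-free values for test 1 (P=0, Q=0, R=0, S=0): g1=1, g2=0, g3=0, g4=0, giving Y=0. Observed 1.
Test 1: faults giving observed 1 are {g2 stuck-at-1, g3 stuck-at-1, g4 stuck-at-1}.
Test 2 (P=0, Q=0, R=1, S=1): fault-free g1=0, g2=0, g3=0, g4=0 → 0; observed 0. Eliminates g3 stuck-at-1, g4 stuck-at-1.
Only g2 stuck-at-1 is consistent with every test.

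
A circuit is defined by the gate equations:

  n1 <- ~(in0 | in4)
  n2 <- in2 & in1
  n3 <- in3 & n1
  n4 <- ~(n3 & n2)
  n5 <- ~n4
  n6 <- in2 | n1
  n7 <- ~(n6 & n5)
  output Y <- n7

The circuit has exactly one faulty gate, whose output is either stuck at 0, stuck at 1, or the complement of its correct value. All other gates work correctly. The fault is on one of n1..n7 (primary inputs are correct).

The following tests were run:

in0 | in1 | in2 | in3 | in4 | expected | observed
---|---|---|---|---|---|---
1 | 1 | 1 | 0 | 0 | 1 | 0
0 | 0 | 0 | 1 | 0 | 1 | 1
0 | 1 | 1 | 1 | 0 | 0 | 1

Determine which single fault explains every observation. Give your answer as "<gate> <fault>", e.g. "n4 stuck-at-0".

n3 inverted output

Fault-free values for test 1 (in0=1, in1=1, in2=1, in3=0, in4=0): n1=0, n2=1, n3=0, n4=1, n5=0, n6=1, n7=1, giving Y=1. Observed 0.
Test 1: faults giving observed 0 are {n3 stuck-at-1, n3 inverted output, n4 stuck-at-0, n4 inverted output, n5 stuck-at-1, n5 inverted output, n7 stuck-at-0, n7 inverted output}.
Test 2 (in0=0, in1=0, in2=0, in3=1, in4=0): fault-free n1=1, n2=0, n3=1, n4=1, n5=0, n6=1, n7=1 → 1; observed 1. Eliminates n4 stuck-at-0, n4 inverted output, n5 stuck-at-1, n5 inverted output, n7 stuck-at-0, n7 inverted output.
Test 3 (in0=0, in1=1, in2=1, in3=1, in4=0): fault-free n1=1, n2=1, n3=1, n4=0, n5=1, n6=1, n7=0 → 0; observed 1. Eliminates n3 stuck-at-1.
Only n3 inverted output is consistent with every test.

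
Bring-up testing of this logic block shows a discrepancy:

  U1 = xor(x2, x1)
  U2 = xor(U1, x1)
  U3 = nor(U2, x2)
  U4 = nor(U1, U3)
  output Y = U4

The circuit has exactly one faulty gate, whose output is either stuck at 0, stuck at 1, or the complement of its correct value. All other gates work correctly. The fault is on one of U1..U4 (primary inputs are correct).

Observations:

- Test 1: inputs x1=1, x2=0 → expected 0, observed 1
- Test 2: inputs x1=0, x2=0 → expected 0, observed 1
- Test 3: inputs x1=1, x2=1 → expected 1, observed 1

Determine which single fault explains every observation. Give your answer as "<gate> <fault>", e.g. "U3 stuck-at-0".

Fault-free values for test 1 (x1=1, x2=0): U1=1, U2=0, U3=1, U4=0, giving Y=0. Observed 1.
Test 1: faults giving observed 1 are {U1 stuck-at-0, U1 inverted output, U4 stuck-at-1, U4 inverted output}.
Test 2 (x1=0, x2=0): fault-free U1=0, U2=0, U3=1, U4=0 → 0; observed 1. Eliminates U1 stuck-at-0, U1 inverted output.
Test 3 (x1=1, x2=1): fault-free U1=0, U2=1, U3=0, U4=1 → 1; observed 1. Eliminates U4 inverted output.
Only U4 stuck-at-1 is consistent with every test.

U4 stuck-at-1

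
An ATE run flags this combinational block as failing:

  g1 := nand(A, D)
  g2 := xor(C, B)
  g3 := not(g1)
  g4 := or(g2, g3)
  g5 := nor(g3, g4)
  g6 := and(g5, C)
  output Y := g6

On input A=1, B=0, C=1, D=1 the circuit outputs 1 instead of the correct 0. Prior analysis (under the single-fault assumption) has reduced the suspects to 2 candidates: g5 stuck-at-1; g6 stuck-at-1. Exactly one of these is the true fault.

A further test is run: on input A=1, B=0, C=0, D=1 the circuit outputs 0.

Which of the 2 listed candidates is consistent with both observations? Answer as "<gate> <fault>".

g5 stuck-at-1

Evaluate each candidate on input A=1, B=0, C=0, D=1:
  g5 stuck-at-1: g1=0, g2=0, g3=1, g4=1, g5=1 [stuck-at-1], g6=0 → 0 — matches
  g6 stuck-at-1: g1=0, g2=0, g3=1, g4=1, g5=0, g6=1 [stuck-at-1] → 1 — eliminated
Only g5 stuck-at-1 reproduces the observed 0.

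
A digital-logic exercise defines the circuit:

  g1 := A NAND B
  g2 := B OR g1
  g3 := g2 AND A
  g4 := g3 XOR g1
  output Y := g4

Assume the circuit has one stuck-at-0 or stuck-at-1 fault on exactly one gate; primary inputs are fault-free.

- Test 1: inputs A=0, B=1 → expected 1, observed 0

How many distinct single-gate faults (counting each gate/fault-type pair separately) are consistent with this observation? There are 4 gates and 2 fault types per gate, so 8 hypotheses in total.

Fault-free: g1=1, g2=1, g3=0, g4=1 → 1. Observed 0.
  g1 stuck-at-0: output 0 ✓
  g1 stuck-at-1: output 1 ✗
  g2 stuck-at-0: output 1 ✗
  g2 stuck-at-1: output 1 ✗
  g3 stuck-at-0: output 1 ✗
  g3 stuck-at-1: output 0 ✓
  g4 stuck-at-0: output 0 ✓
  g4 stuck-at-1: output 1 ✗
Consistent faults: {g1 stuck-at-0, g3 stuck-at-1, g4 stuck-at-0} — 3 in all.

3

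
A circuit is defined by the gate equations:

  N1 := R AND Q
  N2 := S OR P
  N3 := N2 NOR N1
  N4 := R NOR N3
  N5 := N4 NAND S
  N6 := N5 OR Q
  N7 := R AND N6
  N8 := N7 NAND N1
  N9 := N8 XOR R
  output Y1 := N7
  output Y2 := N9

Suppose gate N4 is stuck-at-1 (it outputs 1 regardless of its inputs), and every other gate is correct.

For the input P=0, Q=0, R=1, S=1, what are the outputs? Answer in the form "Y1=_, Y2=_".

Propagate with N4 forced: N1=0, N2=1, N3=0, N4=1 [stuck-at-1], N5=0, N6=0, N7=0, N8=1, N9=0.
So the outputs are Y1=0, Y2=0. (Without the fault they would be Y1=1, Y2=0.)

Y1=0, Y2=0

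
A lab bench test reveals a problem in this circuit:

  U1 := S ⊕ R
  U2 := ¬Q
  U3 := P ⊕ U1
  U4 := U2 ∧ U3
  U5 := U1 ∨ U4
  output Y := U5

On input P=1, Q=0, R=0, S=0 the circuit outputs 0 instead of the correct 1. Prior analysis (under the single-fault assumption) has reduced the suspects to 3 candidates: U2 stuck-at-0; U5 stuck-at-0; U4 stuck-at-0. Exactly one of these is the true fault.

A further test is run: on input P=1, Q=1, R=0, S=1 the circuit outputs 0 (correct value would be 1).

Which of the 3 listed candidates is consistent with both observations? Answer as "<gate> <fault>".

Evaluate each candidate on input P=1, Q=1, R=0, S=1:
  U2 stuck-at-0: U1=1, U2=0 [stuck-at-0], U3=0, U4=0, U5=1 → 1 — eliminated
  U5 stuck-at-0: U1=1, U2=0, U3=0, U4=0, U5=0 [stuck-at-0] → 0 — matches
  U4 stuck-at-0: U1=1, U2=0, U3=0, U4=0 [stuck-at-0], U5=1 → 1 — eliminated
Only U5 stuck-at-0 reproduces the observed 0.

U5 stuck-at-0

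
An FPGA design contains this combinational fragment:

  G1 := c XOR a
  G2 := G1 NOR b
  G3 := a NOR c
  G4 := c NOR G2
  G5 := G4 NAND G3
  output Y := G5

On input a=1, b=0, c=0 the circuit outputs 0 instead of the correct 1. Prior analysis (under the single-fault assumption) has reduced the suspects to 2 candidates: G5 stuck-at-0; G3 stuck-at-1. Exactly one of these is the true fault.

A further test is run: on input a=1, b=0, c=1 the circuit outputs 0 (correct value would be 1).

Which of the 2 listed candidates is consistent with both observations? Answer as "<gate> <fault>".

G5 stuck-at-0

Evaluate each candidate on input a=1, b=0, c=1:
  G5 stuck-at-0: G1=0, G2=1, G3=0, G4=0, G5=0 [stuck-at-0] → 0 — matches
  G3 stuck-at-1: G1=0, G2=1, G3=1 [stuck-at-1], G4=0, G5=1 → 1 — eliminated
Only G5 stuck-at-0 reproduces the observed 0.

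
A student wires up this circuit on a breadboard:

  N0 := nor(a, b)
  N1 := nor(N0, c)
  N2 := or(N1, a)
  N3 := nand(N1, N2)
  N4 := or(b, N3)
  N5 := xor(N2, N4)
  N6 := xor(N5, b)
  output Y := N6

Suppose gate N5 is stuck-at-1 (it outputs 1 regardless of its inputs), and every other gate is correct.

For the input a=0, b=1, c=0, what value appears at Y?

Propagate with N5 forced: N0=0, N1=1, N2=1, N3=0, N4=1, N5=1 [stuck-at-1], N6=0.
So Y = 0. (Without the fault it would be 1.)

0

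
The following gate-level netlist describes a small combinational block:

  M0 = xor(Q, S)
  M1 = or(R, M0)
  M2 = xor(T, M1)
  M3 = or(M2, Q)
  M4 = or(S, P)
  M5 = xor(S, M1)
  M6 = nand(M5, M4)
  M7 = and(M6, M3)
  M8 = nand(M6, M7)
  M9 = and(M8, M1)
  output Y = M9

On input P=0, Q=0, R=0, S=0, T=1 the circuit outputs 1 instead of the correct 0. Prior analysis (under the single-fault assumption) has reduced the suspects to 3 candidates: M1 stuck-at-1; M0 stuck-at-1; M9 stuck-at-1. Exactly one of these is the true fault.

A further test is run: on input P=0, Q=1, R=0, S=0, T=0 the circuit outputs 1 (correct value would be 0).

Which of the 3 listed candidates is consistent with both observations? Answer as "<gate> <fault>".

Evaluate each candidate on input P=0, Q=1, R=0, S=0, T=0:
  M1 stuck-at-1: M0=1, M1=1 [stuck-at-1], M2=1, M3=1, M4=0, M5=1, M6=1, M7=1, M8=0, M9=0 → 0 — eliminated
  M0 stuck-at-1: M0=1 [stuck-at-1], M1=1, M2=1, M3=1, M4=0, M5=1, M6=1, M7=1, M8=0, M9=0 → 0 — eliminated
  M9 stuck-at-1: M0=1, M1=1, M2=1, M3=1, M4=0, M5=1, M6=1, M7=1, M8=0, M9=1 [stuck-at-1] → 1 — matches
Only M9 stuck-at-1 reproduces the observed 1.

M9 stuck-at-1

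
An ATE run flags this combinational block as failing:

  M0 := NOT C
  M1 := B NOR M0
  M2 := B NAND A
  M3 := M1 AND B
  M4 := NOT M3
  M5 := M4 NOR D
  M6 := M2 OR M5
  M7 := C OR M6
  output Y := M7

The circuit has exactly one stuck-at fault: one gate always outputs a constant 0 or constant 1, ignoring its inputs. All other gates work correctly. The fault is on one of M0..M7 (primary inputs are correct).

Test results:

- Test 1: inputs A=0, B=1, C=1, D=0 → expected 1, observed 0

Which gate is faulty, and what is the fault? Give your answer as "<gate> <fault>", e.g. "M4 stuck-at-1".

Fault-free values for test 1 (A=0, B=1, C=1, D=0): M0=0, M1=0, M2=1, M3=0, M4=1, M5=0, M6=1, M7=1, giving Y=1. Observed 0.
Test 1: faults giving observed 0 are {M7 stuck-at-0}.
Only M7 stuck-at-0 is consistent with every test.

M7 stuck-at-0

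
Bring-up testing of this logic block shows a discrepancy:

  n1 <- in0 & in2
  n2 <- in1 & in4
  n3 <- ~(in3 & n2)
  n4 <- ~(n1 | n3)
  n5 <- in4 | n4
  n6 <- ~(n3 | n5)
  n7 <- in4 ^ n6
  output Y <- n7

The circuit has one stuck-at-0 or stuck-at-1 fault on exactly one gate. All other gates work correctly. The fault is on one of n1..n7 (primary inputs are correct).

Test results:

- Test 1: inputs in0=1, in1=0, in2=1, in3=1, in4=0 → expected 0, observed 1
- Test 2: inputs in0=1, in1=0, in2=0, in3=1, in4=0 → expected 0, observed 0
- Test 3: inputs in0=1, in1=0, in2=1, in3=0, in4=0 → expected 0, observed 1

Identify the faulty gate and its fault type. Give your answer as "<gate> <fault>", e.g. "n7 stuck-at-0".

Fault-free values for test 1 (in0=1, in1=0, in2=1, in3=1, in4=0): n1=1, n2=0, n3=1, n4=0, n5=0, n6=0, n7=0, giving Y=0. Observed 1.
Test 1: faults giving observed 1 are {n2 stuck-at-1, n3 stuck-at-0, n6 stuck-at-1, n7 stuck-at-1}.
Test 2 (in0=1, in1=0, in2=0, in3=1, in4=0): fault-free n1=0, n2=0, n3=1, n4=0, n5=0, n6=0, n7=0 → 0; observed 0. Eliminates n6 stuck-at-1, n7 stuck-at-1.
Test 3 (in0=1, in1=0, in2=1, in3=0, in4=0): fault-free n1=1, n2=0, n3=1, n4=0, n5=0, n6=0, n7=0 → 0; observed 1. Eliminates n2 stuck-at-1.
Only n3 stuck-at-0 is consistent with every test.

n3 stuck-at-0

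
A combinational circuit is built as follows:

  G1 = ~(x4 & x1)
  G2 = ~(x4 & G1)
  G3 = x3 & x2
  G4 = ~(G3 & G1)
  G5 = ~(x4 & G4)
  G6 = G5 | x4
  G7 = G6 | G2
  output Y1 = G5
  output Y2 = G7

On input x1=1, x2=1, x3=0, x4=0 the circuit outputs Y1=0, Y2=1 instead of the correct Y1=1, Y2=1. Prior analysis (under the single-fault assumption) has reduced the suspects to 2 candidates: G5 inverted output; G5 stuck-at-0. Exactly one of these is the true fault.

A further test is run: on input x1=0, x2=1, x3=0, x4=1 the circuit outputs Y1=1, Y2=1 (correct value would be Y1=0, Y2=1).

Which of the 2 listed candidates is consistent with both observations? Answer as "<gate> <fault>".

G5 inverted output

Evaluate each candidate on input x1=0, x2=1, x3=0, x4=1:
  G5 inverted output: G1=1, G2=0, G3=0, G4=1, G5=1 [inverted output], G6=1, G7=1 → Y1=1, Y2=1 — matches
  G5 stuck-at-0: G1=1, G2=0, G3=0, G4=1, G5=0 [stuck-at-0], G6=1, G7=1 → Y1=0, Y2=1 — eliminated
Only G5 inverted output reproduces the observed Y1=1, Y2=1.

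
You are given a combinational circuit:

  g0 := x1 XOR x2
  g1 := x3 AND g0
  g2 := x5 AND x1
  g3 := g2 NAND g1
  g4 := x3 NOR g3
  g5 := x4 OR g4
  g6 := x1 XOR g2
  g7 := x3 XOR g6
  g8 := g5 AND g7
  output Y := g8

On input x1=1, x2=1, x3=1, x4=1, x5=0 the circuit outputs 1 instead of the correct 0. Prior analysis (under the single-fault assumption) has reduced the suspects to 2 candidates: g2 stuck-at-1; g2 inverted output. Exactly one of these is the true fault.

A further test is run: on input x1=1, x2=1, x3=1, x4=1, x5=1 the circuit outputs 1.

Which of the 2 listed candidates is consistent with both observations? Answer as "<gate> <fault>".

g2 stuck-at-1

Evaluate each candidate on input x1=1, x2=1, x3=1, x4=1, x5=1:
  g2 stuck-at-1: g0=0, g1=0, g2=1 [stuck-at-1], g3=1, g4=0, g5=1, g6=0, g7=1, g8=1 → 1 — matches
  g2 inverted output: g0=0, g1=0, g2=0 [inverted output], g3=1, g4=0, g5=1, g6=1, g7=0, g8=0 → 0 — eliminated
Only g2 stuck-at-1 reproduces the observed 1.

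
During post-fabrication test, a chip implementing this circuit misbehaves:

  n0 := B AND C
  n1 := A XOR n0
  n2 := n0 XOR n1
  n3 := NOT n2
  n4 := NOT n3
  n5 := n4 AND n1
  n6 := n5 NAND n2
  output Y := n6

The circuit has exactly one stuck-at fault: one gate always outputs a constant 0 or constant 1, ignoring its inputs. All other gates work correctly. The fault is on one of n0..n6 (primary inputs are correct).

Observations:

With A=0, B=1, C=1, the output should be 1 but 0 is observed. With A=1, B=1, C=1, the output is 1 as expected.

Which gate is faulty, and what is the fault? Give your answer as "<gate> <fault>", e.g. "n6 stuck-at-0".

Fault-free values for test 1 (A=0, B=1, C=1): n0=1, n1=1, n2=0, n3=1, n4=0, n5=0, n6=1, giving Y=1. Observed 0.
Test 1: faults giving observed 0 are {n2 stuck-at-1, n6 stuck-at-0}.
Test 2 (A=1, B=1, C=1): fault-free n0=1, n1=0, n2=1, n3=0, n4=1, n5=0, n6=1 → 1; observed 1. Eliminates n6 stuck-at-0.
Only n2 stuck-at-1 is consistent with every test.

n2 stuck-at-1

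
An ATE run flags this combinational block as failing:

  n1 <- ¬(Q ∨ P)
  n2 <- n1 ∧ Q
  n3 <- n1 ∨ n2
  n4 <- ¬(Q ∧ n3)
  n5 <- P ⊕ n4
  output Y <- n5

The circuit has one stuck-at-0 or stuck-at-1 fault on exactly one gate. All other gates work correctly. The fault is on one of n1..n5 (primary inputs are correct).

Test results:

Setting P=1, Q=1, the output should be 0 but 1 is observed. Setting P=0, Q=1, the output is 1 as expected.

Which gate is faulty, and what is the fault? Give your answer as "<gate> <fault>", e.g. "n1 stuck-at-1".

Fault-free values for test 1 (P=1, Q=1): n1=0, n2=0, n3=0, n4=1, n5=0, giving Y=0. Observed 1.
Test 1: faults giving observed 1 are {n1 stuck-at-1, n2 stuck-at-1, n3 stuck-at-1, n4 stuck-at-0, n5 stuck-at-1}.
Test 2 (P=0, Q=1): fault-free n1=0, n2=0, n3=0, n4=1, n5=1 → 1; observed 1. Eliminates n1 stuck-at-1, n2 stuck-at-1, n3 stuck-at-1, n4 stuck-at-0.
Only n5 stuck-at-1 is consistent with every test.

n5 stuck-at-1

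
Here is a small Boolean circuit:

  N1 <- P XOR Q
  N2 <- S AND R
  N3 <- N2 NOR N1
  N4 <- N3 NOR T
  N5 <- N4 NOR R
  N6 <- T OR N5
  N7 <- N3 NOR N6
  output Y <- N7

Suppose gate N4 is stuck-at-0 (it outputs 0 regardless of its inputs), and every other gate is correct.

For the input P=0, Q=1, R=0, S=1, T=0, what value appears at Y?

0

Propagate with N4 forced: N1=1, N2=0, N3=0, N4=0 [stuck-at-0], N5=1, N6=1, N7=0.
So Y = 0. (Without the fault it would be 1.)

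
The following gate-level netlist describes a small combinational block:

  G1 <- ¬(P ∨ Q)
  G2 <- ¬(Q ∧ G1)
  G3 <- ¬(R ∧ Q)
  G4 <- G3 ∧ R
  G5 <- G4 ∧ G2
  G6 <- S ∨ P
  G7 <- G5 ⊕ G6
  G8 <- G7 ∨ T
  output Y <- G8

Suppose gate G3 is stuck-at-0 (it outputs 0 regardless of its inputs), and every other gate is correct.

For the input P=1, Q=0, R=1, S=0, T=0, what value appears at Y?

1

Propagate with G3 forced: G1=0, G2=1, G3=0 [stuck-at-0], G4=0, G5=0, G6=1, G7=1, G8=1.
So Y = 1. (Without the fault it would be 0.)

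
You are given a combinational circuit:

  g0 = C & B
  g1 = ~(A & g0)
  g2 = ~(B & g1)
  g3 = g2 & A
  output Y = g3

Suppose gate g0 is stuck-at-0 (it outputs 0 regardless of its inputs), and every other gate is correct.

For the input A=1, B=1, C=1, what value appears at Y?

0

Propagate with g0 forced: g0=0 [stuck-at-0], g1=1, g2=0, g3=0.
So Y = 0. (Without the fault it would be 1.)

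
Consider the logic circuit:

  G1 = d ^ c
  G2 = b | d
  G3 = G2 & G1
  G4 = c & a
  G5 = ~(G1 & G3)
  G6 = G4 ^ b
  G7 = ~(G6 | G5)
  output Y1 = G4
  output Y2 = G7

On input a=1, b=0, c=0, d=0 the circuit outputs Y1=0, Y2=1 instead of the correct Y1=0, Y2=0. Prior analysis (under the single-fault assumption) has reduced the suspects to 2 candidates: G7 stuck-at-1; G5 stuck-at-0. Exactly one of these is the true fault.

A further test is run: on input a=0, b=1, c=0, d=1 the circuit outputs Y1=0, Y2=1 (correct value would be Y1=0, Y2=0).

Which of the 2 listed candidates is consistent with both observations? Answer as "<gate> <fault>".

Evaluate each candidate on input a=0, b=1, c=0, d=1:
  G7 stuck-at-1: G1=1, G2=1, G3=1, G4=0, G5=0, G6=1, G7=1 [stuck-at-1] → Y1=0, Y2=1 — matches
  G5 stuck-at-0: G1=1, G2=1, G3=1, G4=0, G5=0 [stuck-at-0], G6=1, G7=0 → Y1=0, Y2=0 — eliminated
Only G7 stuck-at-1 reproduces the observed Y1=0, Y2=1.

G7 stuck-at-1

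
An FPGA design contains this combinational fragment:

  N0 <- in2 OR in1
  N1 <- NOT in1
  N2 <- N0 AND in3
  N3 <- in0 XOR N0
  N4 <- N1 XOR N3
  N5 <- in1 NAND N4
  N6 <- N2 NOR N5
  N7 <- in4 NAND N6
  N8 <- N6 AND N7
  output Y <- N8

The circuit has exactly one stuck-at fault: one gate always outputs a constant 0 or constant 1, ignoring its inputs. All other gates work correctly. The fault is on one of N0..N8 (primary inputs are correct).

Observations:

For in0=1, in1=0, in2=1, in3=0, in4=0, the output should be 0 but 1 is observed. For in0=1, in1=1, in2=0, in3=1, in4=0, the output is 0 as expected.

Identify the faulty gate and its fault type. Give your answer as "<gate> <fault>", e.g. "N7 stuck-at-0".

Fault-free values for test 1 (in0=1, in1=0, in2=1, in3=0, in4=0): N0=1, N1=1, N2=0, N3=0, N4=1, N5=1, N6=0, N7=1, N8=0, giving Y=0. Observed 1.
Test 1: faults giving observed 1 are {N5 stuck-at-0, N6 stuck-at-1, N8 stuck-at-1}.
Test 2 (in0=1, in1=1, in2=0, in3=1, in4=0): fault-free N0=1, N1=0, N2=1, N3=0, N4=0, N5=1, N6=0, N7=1, N8=0 → 0; observed 0. Eliminates N6 stuck-at-1, N8 stuck-at-1.
Only N5 stuck-at-0 is consistent with every test.

N5 stuck-at-0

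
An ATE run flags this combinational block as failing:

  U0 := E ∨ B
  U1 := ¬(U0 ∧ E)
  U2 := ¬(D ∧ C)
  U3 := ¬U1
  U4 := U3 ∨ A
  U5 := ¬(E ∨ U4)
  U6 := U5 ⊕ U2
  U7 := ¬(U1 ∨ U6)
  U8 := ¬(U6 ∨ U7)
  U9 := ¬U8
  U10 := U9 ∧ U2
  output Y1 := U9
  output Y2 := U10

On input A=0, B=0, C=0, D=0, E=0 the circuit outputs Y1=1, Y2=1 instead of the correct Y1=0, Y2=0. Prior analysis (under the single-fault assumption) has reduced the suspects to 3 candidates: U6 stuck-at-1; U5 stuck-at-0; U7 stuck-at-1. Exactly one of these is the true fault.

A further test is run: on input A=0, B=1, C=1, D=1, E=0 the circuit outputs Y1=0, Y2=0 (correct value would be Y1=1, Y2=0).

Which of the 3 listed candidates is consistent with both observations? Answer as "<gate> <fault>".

U5 stuck-at-0

Evaluate each candidate on input A=0, B=1, C=1, D=1, E=0:
  U6 stuck-at-1: U0=1, U1=1, U2=0, U3=0, U4=0, U5=1, U6=1 [stuck-at-1], U7=0, U8=0, U9=1, U10=0 → Y1=1, Y2=0 — eliminated
  U5 stuck-at-0: U0=1, U1=1, U2=0, U3=0, U4=0, U5=0 [stuck-at-0], U6=0, U7=0, U8=1, U9=0, U10=0 → Y1=0, Y2=0 — matches
  U7 stuck-at-1: U0=1, U1=1, U2=0, U3=0, U4=0, U5=1, U6=1, U7=1 [stuck-at-1], U8=0, U9=1, U10=0 → Y1=1, Y2=0 — eliminated
Only U5 stuck-at-0 reproduces the observed Y1=0, Y2=0.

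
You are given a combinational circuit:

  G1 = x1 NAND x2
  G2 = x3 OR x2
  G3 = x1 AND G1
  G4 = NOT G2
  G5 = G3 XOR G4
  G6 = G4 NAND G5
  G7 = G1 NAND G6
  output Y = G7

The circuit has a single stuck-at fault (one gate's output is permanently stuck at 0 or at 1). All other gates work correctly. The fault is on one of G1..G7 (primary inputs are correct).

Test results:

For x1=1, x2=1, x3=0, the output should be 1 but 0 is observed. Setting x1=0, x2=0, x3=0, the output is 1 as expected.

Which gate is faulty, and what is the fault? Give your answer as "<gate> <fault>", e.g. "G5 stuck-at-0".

Fault-free values for test 1 (x1=1, x2=1, x3=0): G1=0, G2=1, G3=0, G4=0, G5=0, G6=1, G7=1, giving Y=1. Observed 0.
Test 1: faults giving observed 0 are {G1 stuck-at-1, G7 stuck-at-0}.
Test 2 (x1=0, x2=0, x3=0): fault-free G1=1, G2=0, G3=0, G4=1, G5=1, G6=0, G7=1 → 1; observed 1. Eliminates G7 stuck-at-0.
Only G1 stuck-at-1 is consistent with every test.

G1 stuck-at-1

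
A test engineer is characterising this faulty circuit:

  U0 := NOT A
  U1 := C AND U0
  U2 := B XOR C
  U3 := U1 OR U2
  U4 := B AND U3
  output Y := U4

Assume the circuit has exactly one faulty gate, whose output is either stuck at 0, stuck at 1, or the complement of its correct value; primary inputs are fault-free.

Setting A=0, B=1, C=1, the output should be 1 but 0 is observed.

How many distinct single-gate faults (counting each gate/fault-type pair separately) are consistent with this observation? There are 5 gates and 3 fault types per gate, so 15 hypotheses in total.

8

Fault-free: U0=1, U1=1, U2=0, U3=1, U4=1 → 1. Observed 0.
  U0: stuck-at-0, inverted output ✓; others ✗
  U1: stuck-at-0, inverted output ✓; others ✗
  U2: none of the 3 fault types match ✗
  U3: stuck-at-0, inverted output ✓; others ✗
  U4: stuck-at-0, inverted output ✓; others ✗
Consistent faults: {U0 stuck-at-0, U0 inverted output, U1 stuck-at-0, U1 inverted output, U3 stuck-at-0, U3 inverted output, U4 stuck-at-0, U4 inverted output} — 8 in all.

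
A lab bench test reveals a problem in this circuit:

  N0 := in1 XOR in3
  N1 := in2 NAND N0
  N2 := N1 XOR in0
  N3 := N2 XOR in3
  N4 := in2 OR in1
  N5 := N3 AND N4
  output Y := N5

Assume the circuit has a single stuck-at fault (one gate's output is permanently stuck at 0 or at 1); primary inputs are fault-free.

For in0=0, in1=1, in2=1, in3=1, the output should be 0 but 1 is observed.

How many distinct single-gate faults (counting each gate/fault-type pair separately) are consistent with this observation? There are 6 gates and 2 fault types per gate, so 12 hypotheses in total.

Fault-free: N0=0, N1=1, N2=1, N3=0, N4=1, N5=0 → 0. Observed 1.
  N0 stuck-at-0: output 0 ✗
  N0 stuck-at-1: output 1 ✓
  N1 stuck-at-0: output 1 ✓
  N1 stuck-at-1: output 0 ✗
  N2 stuck-at-0: output 1 ✓
  N2 stuck-at-1: output 0 ✗
  N3 stuck-at-0: output 0 ✗
  N3 stuck-at-1: output 1 ✓
  N4 stuck-at-0: output 0 ✗
  N4 stuck-at-1: output 0 ✗
  N5 stuck-at-0: output 0 ✗
  N5 stuck-at-1: output 1 ✓
Consistent faults: {N0 stuck-at-1, N1 stuck-at-0, N2 stuck-at-0, N3 stuck-at-1, N5 stuck-at-1} — 5 in all.

5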